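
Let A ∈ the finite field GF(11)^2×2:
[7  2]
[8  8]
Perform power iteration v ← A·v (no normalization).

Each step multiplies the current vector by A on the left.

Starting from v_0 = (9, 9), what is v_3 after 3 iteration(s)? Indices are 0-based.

v_0 = (9, 9).
v_1 = A·v_0 = (4, 1).
v_2 = A·v_1 = (8, 7).
v_3 = A·v_2 = (4, 10).

v_3 = (4, 10)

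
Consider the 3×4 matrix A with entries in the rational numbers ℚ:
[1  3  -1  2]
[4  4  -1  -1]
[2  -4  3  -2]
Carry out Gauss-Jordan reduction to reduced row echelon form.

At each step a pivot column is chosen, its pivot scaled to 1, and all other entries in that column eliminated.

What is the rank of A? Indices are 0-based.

rank = 3

[1] R0 /= 1  ⇒  (1, 3, -1, 2)
     R1 -= 4·R0  ⇒  (0, -8, 3, -9)
     R2 -= 2·R0  ⇒  (0, -10, 5, -6)
[2] R1 /= -8  ⇒  (0, 1, -3/8, 9/8)
     R0 -= 3·R1  ⇒  (1, 0, 1/8, -11/8)
     R2 -= -10·R1  ⇒  (0, 0, 5/4, 21/4)
[3] R2 /= 5/4  ⇒  (0, 0, 1, 21/5)
     R0 -= 1/8·R2  ⇒  (1, 0, 0, -19/10)
     R1 -= -3/8·R2  ⇒  (0, 1, 0, 27/10)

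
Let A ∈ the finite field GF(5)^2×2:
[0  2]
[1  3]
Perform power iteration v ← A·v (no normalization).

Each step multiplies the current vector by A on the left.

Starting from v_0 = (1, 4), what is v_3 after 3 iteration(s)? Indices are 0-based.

v_0 = (1, 4).
v_1 = A·v_0 = (3, 3).
v_2 = A·v_1 = (1, 2).
v_3 = A·v_2 = (4, 2).

v_3 = (4, 2)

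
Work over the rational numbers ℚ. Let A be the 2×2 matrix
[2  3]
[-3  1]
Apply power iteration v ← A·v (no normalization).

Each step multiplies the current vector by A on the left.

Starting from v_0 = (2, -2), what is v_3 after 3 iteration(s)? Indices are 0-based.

v_3 = (-62, 82)

v_0 = (2, -2).
v_1 = A·v_0 = (-2, -8).
v_2 = A·v_1 = (-28, -2).
v_3 = A·v_2 = (-62, 82).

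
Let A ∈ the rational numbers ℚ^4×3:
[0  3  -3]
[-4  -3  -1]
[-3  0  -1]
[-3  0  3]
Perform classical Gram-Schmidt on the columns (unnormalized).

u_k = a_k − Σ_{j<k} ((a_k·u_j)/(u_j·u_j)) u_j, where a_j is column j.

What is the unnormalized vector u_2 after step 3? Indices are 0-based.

u_2 = (-24/13, -24/13, -10/13, 42/13)

Step 1: u_0 = a_0 = (0, -4, -3, -3).
Step 2: u_1 = a_1 − (6/17)·u_0 = (3, -27/17, 18/17, 18/17).
Step 3: u_2 = a_2 − (-1/17)·u_0 − (-5/13)·u_1 = (-24/13, -24/13, -10/13, 42/13).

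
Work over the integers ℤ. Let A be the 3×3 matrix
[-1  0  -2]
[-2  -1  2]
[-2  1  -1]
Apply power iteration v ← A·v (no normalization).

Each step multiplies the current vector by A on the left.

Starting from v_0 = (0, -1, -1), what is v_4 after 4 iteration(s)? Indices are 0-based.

v_4 = (-24, -9, -33)

v_0 = (0, -1, -1).
v_1 = A·v_0 = (2, -1, 0).
v_2 = A·v_1 = (-2, -3, -5).
v_3 = A·v_2 = (12, -3, 6).
v_4 = A·v_3 = (-24, -9, -33).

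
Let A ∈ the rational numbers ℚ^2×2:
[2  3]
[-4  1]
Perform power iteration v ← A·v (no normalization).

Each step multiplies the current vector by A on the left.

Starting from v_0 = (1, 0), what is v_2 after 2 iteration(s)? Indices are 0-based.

v_0 = (1, 0).
v_1 = A·v_0 = (2, -4).
v_2 = A·v_1 = (-8, -12).

v_2 = (-8, -12)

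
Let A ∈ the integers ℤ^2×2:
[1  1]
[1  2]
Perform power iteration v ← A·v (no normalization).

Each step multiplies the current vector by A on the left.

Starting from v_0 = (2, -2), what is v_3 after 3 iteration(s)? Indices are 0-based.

v_3 = (-6, -10)

v_0 = (2, -2).
v_1 = A·v_0 = (0, -2).
v_2 = A·v_1 = (-2, -4).
v_3 = A·v_2 = (-6, -10).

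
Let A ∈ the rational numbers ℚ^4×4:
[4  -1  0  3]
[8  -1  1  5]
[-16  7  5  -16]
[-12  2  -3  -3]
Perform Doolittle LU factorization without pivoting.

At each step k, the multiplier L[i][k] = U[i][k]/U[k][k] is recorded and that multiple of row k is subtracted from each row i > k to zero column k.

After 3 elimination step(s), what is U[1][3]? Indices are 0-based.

Step 1: pivot at (0,0) is 4.
  row1 ← row1 − (2)·row0  ⇒  L[1][0]=2, U row1=(0, 1, 1, -1)
  row2 ← row2 − (-4)·row0  ⇒  L[2][0]=-4, U row2=(0, 3, 5, -4)
  row3 ← row3 − (-3)·row0  ⇒  L[3][0]=-3, U row3=(0, -1, -3, 6)
Step 2: pivot at (1,1) is 1.
  row2 ← row2 − (3)·row1  ⇒  L[2][1]=3, U row2=(0, 0, 2, -1)
  row3 ← row3 − (-1)·row1  ⇒  L[3][1]=-1, U row3=(0, 0, -2, 5)
Step 3: pivot at (2,2) is 2.
  row3 ← row3 − (-1)·row2  ⇒  L[3][2]=-1, U row3=(0, 0, 0, 4)

U[1][3] = -1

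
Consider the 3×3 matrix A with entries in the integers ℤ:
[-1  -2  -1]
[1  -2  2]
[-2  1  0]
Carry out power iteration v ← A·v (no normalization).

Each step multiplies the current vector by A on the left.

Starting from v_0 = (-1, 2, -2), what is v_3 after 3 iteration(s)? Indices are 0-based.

v_3 = (-58, -49, -5)

v_0 = (-1, 2, -2).
v_1 = A·v_0 = (-1, -9, 4).
v_2 = A·v_1 = (15, 25, -7).
v_3 = A·v_2 = (-58, -49, -5).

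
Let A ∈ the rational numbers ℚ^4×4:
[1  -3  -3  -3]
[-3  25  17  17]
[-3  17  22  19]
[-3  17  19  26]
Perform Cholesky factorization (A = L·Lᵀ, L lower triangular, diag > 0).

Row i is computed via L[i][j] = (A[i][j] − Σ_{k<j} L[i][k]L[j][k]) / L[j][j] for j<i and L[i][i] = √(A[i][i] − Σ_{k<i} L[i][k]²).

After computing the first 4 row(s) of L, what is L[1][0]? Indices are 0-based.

L[1][0] = -3

Step 1: L[0][0] = √(1) = 1.
  L[1][0] = (-3) / L[0][0] = -3.
Step 2: L[1][1] = √(16) = 4.
  L[2][0] = (-3) / L[0][0] = -3.
  L[2][1] = (8) / L[1][1] = 2.
Step 3: L[2][2] = √(9) = 3.
  L[3][0] = (-3) / L[0][0] = -3.
  L[3][1] = (8) / L[1][1] = 2.
  L[3][2] = (6) / L[2][2] = 2.
Step 4: L[3][3] = √(9) = 3.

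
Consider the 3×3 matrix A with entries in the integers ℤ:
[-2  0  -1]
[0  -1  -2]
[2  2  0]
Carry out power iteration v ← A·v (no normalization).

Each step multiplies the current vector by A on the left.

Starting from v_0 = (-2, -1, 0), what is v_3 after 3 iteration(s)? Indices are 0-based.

v_3 = (-6, -31, 18)

v_0 = (-2, -1, 0).
v_1 = A·v_0 = (4, 1, -6).
v_2 = A·v_1 = (-2, 11, 10).
v_3 = A·v_2 = (-6, -31, 18).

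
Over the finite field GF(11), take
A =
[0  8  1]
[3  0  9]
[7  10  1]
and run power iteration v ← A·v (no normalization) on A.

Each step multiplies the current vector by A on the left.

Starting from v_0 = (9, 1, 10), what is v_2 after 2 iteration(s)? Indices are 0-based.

v_0 = (9, 1, 10).
v_1 = A·v_0 = (7, 7, 6).
v_2 = A·v_1 = (7, 9, 4).

v_2 = (7, 9, 4)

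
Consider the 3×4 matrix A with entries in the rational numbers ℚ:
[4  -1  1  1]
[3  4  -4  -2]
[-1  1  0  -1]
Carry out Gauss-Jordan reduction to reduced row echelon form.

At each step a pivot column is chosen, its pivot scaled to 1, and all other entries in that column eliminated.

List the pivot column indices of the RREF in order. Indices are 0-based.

[1] R0 /= 4  ⇒  (1, -1/4, 1/4, 1/4)
     R1 -= 3·R0  ⇒  (0, 19/4, -19/4, -11/4)
     R2 -= -1·R0  ⇒  (0, 3/4, 1/4, -3/4)
[2] R1 /= 19/4  ⇒  (0, 1, -1, -11/19)
     R0 -= -1/4·R1  ⇒  (1, 0, 0, 2/19)
     R2 -= 3/4·R1  ⇒  (0, 0, 1, -6/19)
[3] R2 /= 1  ⇒  (0, 0, 1, -6/19)
     R1 -= -1·R2  ⇒  (0, 1, 0, -17/19)

pivot columns: 0, 1, 2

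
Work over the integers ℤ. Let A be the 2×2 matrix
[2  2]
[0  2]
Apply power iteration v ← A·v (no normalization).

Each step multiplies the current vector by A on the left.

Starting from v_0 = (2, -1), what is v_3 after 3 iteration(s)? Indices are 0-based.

v_0 = (2, -1).
v_1 = A·v_0 = (2, -2).
v_2 = A·v_1 = (0, -4).
v_3 = A·v_2 = (-8, -8).

v_3 = (-8, -8)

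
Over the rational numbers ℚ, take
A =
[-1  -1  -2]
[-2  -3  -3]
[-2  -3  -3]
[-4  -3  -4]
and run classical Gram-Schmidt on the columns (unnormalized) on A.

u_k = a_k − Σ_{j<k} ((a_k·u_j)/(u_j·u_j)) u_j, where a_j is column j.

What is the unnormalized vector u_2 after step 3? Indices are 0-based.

Step 1: u_0 = a_0 = (-1, -2, -2, -4).
Step 2: u_1 = a_1 − (1)·u_0 = (0, -1, -1, 1).
Step 3: u_2 = a_2 − (6/5)·u_0 − (2/3)·u_1 = (-4/5, 1/15, 1/15, 2/15).

u_2 = (-4/5, 1/15, 1/15, 2/15)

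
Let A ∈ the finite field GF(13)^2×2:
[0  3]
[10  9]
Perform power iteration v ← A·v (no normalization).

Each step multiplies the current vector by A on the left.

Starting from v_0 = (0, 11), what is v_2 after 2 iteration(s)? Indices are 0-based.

v_0 = (0, 11).
v_1 = A·v_0 = (7, 8).
v_2 = A·v_1 = (11, 12).

v_2 = (11, 12)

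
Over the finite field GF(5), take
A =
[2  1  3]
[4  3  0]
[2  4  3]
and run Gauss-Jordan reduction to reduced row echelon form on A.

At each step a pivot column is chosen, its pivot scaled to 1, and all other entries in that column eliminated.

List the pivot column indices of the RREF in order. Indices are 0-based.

step 1: normalize row 0 (÷2) = (1, 3, 4)
  row 1: subtract 4×row0 = (0, 1, 4)
  row 2: subtract 2×row0 = (0, 3, 0)
step 2: normalize row 1 (÷1) = (0, 1, 4)
  row 0: subtract 3×row1 = (1, 0, 2)
  row 2: subtract 3×row1 = (0, 0, 3)
step 3: normalize row 2 (÷3) = (0, 0, 1)
  row 0: subtract 2×row2 = (1, 0, 0)
  row 1: subtract 4×row2 = (0, 1, 0)

pivot columns: 0, 1, 2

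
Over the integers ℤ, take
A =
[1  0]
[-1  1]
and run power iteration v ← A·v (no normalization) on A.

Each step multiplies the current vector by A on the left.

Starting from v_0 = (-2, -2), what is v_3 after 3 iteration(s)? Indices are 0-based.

v_3 = (-2, 4)

v_0 = (-2, -2).
v_1 = A·v_0 = (-2, 0).
v_2 = A·v_1 = (-2, 2).
v_3 = A·v_2 = (-2, 4).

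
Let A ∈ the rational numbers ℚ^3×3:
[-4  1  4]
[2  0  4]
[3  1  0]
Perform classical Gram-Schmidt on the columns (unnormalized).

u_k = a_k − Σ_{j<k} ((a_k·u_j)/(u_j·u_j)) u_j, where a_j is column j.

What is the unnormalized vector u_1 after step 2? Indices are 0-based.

Step 1: u_0 = a_0 = (-4, 2, 3).
Step 2: u_1 = a_1 − (-1/29)·u_0 = (25/29, 2/29, 32/29).

u_1 = (25/29, 2/29, 32/29)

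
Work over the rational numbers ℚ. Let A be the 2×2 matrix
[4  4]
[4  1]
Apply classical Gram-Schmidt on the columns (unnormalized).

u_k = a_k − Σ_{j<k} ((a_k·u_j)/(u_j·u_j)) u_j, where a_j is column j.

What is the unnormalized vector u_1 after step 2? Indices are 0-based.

u_1 = (3/2, -3/2)

Step 1: u_0 = a_0 = (4, 4).
Step 2: u_1 = a_1 − (5/8)·u_0 = (3/2, -3/2).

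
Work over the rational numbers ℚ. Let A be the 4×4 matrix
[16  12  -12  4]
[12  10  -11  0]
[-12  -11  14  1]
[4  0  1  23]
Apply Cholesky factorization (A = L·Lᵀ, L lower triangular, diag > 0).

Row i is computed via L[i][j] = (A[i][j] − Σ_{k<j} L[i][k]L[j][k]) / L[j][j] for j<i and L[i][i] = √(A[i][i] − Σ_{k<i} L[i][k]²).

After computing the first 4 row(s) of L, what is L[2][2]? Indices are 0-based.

Step 1: L[0][0] = √(16) = 4.
  L[1][0] = (12) / L[0][0] = 3.
Step 2: L[1][1] = √(1) = 1.
  L[2][0] = (-12) / L[0][0] = -3.
  L[2][1] = (-2) / L[1][1] = -2.
Step 3: L[2][2] = √(1) = 1.
  L[3][0] = (4) / L[0][0] = 1.
  L[3][1] = (-3) / L[1][1] = -3.
  L[3][2] = (-2) / L[2][2] = -2.
Step 4: L[3][3] = √(9) = 3.

L[2][2] = 1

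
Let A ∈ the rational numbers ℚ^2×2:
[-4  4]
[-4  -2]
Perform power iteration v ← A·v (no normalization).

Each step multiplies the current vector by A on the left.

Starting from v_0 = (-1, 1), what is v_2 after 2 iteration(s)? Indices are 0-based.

v_0 = (-1, 1).
v_1 = A·v_0 = (8, 2).
v_2 = A·v_1 = (-24, -36).

v_2 = (-24, -36)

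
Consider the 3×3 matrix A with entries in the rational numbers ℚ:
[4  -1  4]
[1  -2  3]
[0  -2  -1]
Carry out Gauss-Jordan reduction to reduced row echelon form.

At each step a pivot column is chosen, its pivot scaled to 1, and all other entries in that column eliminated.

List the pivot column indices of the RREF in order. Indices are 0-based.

pivot columns: 0, 1, 2

step 1: normalize row 0 (÷4) = (1, -1/4, 1)
  row 1: subtract 1×row0 = (0, -7/4, 2)
step 2: normalize row 1 (÷-7/4) = (0, 1, -8/7)
  row 0: subtract -1/4×row1 = (1, 0, 5/7)
  row 2: subtract -2×row1 = (0, 0, -23/7)
step 3: normalize row 2 (÷-23/7) = (0, 0, 1)
  row 0: subtract 5/7×row2 = (1, 0, 0)
  row 1: subtract -8/7×row2 = (0, 1, 0)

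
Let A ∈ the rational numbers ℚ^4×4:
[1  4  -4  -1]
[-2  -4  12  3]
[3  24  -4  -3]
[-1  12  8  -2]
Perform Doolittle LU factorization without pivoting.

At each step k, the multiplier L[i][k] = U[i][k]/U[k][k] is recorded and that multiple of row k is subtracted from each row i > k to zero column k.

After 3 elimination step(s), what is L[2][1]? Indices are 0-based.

Step 1: pivot at (0,0) is 1.
  row1 ← row1 − (-2)·row0  ⇒  L[1][0]=-2, U row1=(0, 4, 4, 1)
  row2 ← row2 − (3)·row0  ⇒  L[2][0]=3, U row2=(0, 12, 8, 0)
  row3 ← row3 − (-1)·row0  ⇒  L[3][0]=-1, U row3=(0, 16, 4, -3)
Step 2: pivot at (1,1) is 4.
  row2 ← row2 − (3)·row1  ⇒  L[2][1]=3, U row2=(0, 0, -4, -3)
  row3 ← row3 − (4)·row1  ⇒  L[3][1]=4, U row3=(0, 0, -12, -7)
Step 3: pivot at (2,2) is -4.
  row3 ← row3 − (3)·row2  ⇒  L[3][2]=3, U row3=(0, 0, 0, 2)

L[2][1] = 3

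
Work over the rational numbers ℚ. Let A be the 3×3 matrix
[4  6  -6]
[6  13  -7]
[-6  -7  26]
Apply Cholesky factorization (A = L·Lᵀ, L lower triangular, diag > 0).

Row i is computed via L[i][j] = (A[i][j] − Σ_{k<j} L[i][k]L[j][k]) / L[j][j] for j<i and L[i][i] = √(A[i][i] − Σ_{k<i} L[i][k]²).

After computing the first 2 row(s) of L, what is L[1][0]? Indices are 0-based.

Step 1: L[0][0] = √(4) = 2.
  L[1][0] = (6) / L[0][0] = 3.
Step 2: L[1][1] = √(4) = 2.

L[1][0] = 3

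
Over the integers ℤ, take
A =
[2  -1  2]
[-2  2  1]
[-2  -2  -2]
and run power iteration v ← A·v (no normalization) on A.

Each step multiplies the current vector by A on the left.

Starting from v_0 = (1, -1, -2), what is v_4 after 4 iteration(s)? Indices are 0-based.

v_0 = (1, -1, -2).
v_1 = A·v_0 = (-1, -6, 4).
v_2 = A·v_1 = (12, -6, 6).
v_3 = A·v_2 = (42, -30, -24).
v_4 = A·v_3 = (66, -168, 24).

v_4 = (66, -168, 24)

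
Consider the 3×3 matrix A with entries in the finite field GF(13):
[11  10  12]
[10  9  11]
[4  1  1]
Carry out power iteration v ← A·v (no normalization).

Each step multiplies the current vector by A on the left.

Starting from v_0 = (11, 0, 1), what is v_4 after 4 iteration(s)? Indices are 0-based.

v_4 = (11, 4, 2)

v_0 = (11, 0, 1).
v_1 = A·v_0 = (3, 4, 6).
v_2 = A·v_1 = (2, 2, 9).
v_3 = A·v_2 = (7, 7, 6).
v_4 = A·v_3 = (11, 4, 2).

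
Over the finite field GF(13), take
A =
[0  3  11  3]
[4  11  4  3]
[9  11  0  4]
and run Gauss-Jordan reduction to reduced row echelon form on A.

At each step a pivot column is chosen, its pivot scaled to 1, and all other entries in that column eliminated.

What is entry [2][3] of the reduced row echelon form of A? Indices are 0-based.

M[2][3] = 5

[1] R0 <-> R1
[1] R0 /= 4  ⇒  (1, 6, 1, 4)
     R2 -= 9·R0  ⇒  (0, 9, 4, 7)
[2] R1 /= 3  ⇒  (0, 1, 8, 1)
     R0 -= 6·R1  ⇒  (1, 0, 5, 11)
     R2 -= 9·R1  ⇒  (0, 0, 10, 11)
[3] R2 /= 10  ⇒  (0, 0, 1, 5)
     R0 -= 5·R2  ⇒  (1, 0, 0, 12)
     R1 -= 8·R2  ⇒  (0, 1, 0, 0)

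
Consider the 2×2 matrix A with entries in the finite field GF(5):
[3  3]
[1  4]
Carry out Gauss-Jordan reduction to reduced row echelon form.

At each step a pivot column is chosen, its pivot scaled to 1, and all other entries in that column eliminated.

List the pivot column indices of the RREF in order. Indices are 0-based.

pivot columns: 0, 1

step 1: normalize row 0 (÷3) = (1, 1)
  row 1: subtract 1×row0 = (0, 3)
step 2: normalize row 1 (÷3) = (0, 1)
  row 0: subtract 1×row1 = (1, 0)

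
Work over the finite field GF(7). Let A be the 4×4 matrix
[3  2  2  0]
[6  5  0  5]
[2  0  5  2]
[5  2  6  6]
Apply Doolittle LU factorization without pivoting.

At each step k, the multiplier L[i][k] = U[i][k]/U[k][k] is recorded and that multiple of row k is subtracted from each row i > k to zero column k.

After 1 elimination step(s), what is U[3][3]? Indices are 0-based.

U[3][3] = 6

Step 1: pivot at (0,0) is 3.
  row1 ← row1 − (2)·row0  ⇒  L[1][0]=2, U row1=(0, 1, 3, 5)
  row2 ← row2 − (3)·row0  ⇒  L[2][0]=3, U row2=(0, 1, 6, 2)
  row3 ← row3 − (4)·row0  ⇒  L[3][0]=4, U row3=(0, 1, 5, 6)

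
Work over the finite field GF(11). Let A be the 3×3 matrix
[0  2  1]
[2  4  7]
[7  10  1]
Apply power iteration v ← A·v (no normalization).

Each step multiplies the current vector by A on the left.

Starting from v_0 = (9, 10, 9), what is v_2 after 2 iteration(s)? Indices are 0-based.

v_0 = (9, 10, 9).
v_1 = A·v_0 = (7, 0, 7).
v_2 = A·v_1 = (7, 8, 1).

v_2 = (7, 8, 1)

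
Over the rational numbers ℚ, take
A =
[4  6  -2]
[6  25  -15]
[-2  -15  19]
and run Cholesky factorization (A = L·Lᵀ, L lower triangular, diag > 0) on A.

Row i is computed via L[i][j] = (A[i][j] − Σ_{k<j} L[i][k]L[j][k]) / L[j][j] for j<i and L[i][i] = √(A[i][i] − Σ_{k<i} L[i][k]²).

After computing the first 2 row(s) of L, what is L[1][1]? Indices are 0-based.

Step 1: L[0][0] = √(4) = 2.
  L[1][0] = (6) / L[0][0] = 3.
Step 2: L[1][1] = √(16) = 4.

L[1][1] = 4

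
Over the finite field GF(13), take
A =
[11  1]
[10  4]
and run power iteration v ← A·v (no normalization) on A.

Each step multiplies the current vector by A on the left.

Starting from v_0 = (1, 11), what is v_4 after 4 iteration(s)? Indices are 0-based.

v_0 = (1, 11).
v_1 = A·v_0 = (9, 2).
v_2 = A·v_1 = (10, 7).
v_3 = A·v_2 = (0, 11).
v_4 = A·v_3 = (11, 5).

v_4 = (11, 5)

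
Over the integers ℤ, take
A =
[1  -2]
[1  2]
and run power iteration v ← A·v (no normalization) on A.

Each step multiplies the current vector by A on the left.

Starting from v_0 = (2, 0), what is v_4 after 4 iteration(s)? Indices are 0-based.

v_0 = (2, 0).
v_1 = A·v_0 = (2, 2).
v_2 = A·v_1 = (-2, 6).
v_3 = A·v_2 = (-14, 10).
v_4 = A·v_3 = (-34, 6).

v_4 = (-34, 6)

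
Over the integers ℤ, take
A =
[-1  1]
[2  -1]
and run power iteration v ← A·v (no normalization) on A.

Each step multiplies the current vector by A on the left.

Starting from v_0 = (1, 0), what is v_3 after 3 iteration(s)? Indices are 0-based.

v_0 = (1, 0).
v_1 = A·v_0 = (-1, 2).
v_2 = A·v_1 = (3, -4).
v_3 = A·v_2 = (-7, 10).

v_3 = (-7, 10)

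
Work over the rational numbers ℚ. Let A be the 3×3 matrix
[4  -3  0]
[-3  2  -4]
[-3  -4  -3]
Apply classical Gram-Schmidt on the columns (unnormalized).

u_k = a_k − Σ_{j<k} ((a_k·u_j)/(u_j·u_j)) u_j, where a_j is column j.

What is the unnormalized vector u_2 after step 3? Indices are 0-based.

u_2 = (-873/475, -97/38, 97/950)

Step 1: u_0 = a_0 = (4, -3, -3).
Step 2: u_1 = a_1 − (-3/17)·u_0 = (-39/17, 25/17, -77/17).
Step 3: u_2 = a_2 − (21/34)·u_0 − (131/475)·u_1 = (-873/475, -97/38, 97/950).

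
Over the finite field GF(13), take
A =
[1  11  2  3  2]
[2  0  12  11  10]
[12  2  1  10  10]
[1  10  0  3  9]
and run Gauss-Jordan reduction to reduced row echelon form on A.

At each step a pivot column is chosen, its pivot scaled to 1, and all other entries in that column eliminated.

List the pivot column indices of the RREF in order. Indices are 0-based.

[1] R0 /= 1  ⇒  (1, 11, 2, 3, 2)
     R1 -= 2·R0  ⇒  (0, 4, 8, 5, 6)
     R2 -= 12·R0  ⇒  (0, 0, 3, 0, 12)
     R3 -= 1·R0  ⇒  (0, 12, 11, 0, 7)
[2] R1 /= 4  ⇒  (0, 1, 2, 11, 8)
     R0 -= 11·R1  ⇒  (1, 0, 6, 12, 5)
     R3 -= 12·R1  ⇒  (0, 0, 0, 11, 2)
[3] R2 /= 3  ⇒  (0, 0, 1, 0, 4)
     R0 -= 6·R2  ⇒  (1, 0, 0, 12, 7)
     R1 -= 2·R2  ⇒  (0, 1, 0, 11, 0)
[4] R3 /= 11  ⇒  (0, 0, 0, 1, 12)
     R0 -= 12·R3  ⇒  (1, 0, 0, 0, 6)
     R1 -= 11·R3  ⇒  (0, 1, 0, 0, 11)

pivot columns: 0, 1, 2, 3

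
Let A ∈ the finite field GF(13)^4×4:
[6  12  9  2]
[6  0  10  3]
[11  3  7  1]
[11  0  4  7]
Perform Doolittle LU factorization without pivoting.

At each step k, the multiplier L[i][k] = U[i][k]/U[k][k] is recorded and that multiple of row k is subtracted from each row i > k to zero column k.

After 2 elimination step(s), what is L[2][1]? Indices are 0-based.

Step 1: pivot at (0,0) is 6.
  row1 ← row1 − (1)·row0  ⇒  L[1][0]=1, U row1=(0, 1, 1, 1)
  row2 ← row2 − (4)·row0  ⇒  L[2][0]=4, U row2=(0, 7, 10, 6)
  row3 ← row3 − (4)·row0  ⇒  L[3][0]=4, U row3=(0, 4, 7, 12)
Step 2: pivot at (1,1) is 1.
  row2 ← row2 − (7)·row1  ⇒  L[2][1]=7, U row2=(0, 0, 3, 12)
  row3 ← row3 − (4)·row1  ⇒  L[3][1]=4, U row3=(0, 0, 3, 8)

L[2][1] = 7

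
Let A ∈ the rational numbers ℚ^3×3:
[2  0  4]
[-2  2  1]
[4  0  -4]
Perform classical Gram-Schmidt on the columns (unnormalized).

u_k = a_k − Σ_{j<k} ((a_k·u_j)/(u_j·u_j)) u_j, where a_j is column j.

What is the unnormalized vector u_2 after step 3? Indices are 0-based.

u_2 = (24/5, 0, -12/5)

Step 1: u_0 = a_0 = (2, -2, 4).
Step 2: u_1 = a_1 − (-1/6)·u_0 = (1/3, 5/3, 2/3).
Step 3: u_2 = a_2 − (-5/12)·u_0 − (1/10)·u_1 = (24/5, 0, -12/5).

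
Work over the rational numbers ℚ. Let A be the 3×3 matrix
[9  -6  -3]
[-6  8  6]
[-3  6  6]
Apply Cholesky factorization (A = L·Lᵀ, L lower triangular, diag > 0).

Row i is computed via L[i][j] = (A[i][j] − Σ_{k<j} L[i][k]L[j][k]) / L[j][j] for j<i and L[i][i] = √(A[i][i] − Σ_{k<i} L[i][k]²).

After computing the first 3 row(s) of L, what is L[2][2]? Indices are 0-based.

Step 1: L[0][0] = √(9) = 3.
  L[1][0] = (-6) / L[0][0] = -2.
Step 2: L[1][1] = √(4) = 2.
  L[2][0] = (-3) / L[0][0] = -1.
  L[2][1] = (4) / L[1][1] = 2.
Step 3: L[2][2] = √(1) = 1.

L[2][2] = 1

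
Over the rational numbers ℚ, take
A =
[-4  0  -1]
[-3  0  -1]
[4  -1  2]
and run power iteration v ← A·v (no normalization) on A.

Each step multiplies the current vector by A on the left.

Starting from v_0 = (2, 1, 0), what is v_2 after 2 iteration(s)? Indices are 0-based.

v_2 = (25, 17, -12)

v_0 = (2, 1, 0).
v_1 = A·v_0 = (-8, -6, 7).
v_2 = A·v_1 = (25, 17, -12).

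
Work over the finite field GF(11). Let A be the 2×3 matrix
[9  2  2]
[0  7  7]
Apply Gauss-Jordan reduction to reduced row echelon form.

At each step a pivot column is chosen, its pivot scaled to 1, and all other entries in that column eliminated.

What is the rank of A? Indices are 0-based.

rank = 2

step 1: normalize row 0 (÷9) = (1, 10, 10)
step 2: normalize row 1 (÷7) = (0, 1, 1)
  row 0: subtract 10×row1 = (1, 0, 0)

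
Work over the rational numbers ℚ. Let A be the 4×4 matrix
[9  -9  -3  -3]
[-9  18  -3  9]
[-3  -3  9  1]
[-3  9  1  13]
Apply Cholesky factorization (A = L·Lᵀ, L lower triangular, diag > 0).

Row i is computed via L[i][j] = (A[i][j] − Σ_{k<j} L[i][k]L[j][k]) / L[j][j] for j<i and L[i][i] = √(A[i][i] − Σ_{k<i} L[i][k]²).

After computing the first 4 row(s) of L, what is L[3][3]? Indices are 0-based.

Step 1: L[0][0] = √(9) = 3.
  L[1][0] = (-9) / L[0][0] = -3.
Step 2: L[1][1] = √(9) = 3.
  L[2][0] = (-3) / L[0][0] = -1.
  L[2][1] = (-6) / L[1][1] = -2.
Step 3: L[2][2] = √(4) = 2.
  L[3][0] = (-3) / L[0][0] = -1.
  L[3][1] = (6) / L[1][1] = 2.
  L[3][2] = (4) / L[2][2] = 2.
Step 4: L[3][3] = √(4) = 2.

L[3][3] = 2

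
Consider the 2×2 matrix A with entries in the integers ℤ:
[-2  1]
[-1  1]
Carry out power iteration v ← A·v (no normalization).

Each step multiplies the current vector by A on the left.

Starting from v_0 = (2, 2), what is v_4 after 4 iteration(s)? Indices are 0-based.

v_4 = (10, 4)

v_0 = (2, 2).
v_1 = A·v_0 = (-2, 0).
v_2 = A·v_1 = (4, 2).
v_3 = A·v_2 = (-6, -2).
v_4 = A·v_3 = (10, 4).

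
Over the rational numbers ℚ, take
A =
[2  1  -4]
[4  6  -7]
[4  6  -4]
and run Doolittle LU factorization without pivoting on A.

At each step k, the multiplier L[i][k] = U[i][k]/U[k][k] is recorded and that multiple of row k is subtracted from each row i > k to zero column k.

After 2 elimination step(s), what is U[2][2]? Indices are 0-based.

Step 1: pivot at (0,0) is 2.
  row1 ← row1 − (2)·row0  ⇒  L[1][0]=2, U row1=(0, 4, 1)
  row2 ← row2 − (2)·row0  ⇒  L[2][0]=2, U row2=(0, 4, 4)
Step 2: pivot at (1,1) is 4.
  row2 ← row2 − (1)·row1  ⇒  L[2][1]=1, U row2=(0, 0, 3)

U[2][2] = 3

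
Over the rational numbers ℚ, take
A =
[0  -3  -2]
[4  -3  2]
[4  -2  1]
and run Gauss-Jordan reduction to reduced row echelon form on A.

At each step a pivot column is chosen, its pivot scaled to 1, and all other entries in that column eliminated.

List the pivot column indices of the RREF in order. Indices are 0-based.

pivot(0,0): swap R0↔R1
pivot(0,0)=4: scale R0 → (1, -3/4, 1/2)
  clear (2,0): R2 −= (4)R0 → (0, 1, -1)
pivot(1,1)=-3: scale R1 → (0, 1, 2/3)
  clear (0,1): R0 −= (-3/4)R1 → (1, 0, 1)
  clear (2,1): R2 −= (1)R1 → (0, 0, -5/3)
pivot(2,2)=-5/3: scale R2 → (0, 0, 1)
  clear (0,2): R0 −= (1)R2 → (1, 0, 0)
  clear (1,2): R1 −= (2/3)R2 → (0, 1, 0)

pivot columns: 0, 1, 2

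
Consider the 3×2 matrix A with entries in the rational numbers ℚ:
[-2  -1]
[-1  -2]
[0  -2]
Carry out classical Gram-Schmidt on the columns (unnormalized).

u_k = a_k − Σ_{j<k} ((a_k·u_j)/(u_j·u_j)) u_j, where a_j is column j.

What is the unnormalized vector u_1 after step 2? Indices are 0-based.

u_1 = (3/5, -6/5, -2)

Step 1: u_0 = a_0 = (-2, -1, 0).
Step 2: u_1 = a_1 − (4/5)·u_0 = (3/5, -6/5, -2).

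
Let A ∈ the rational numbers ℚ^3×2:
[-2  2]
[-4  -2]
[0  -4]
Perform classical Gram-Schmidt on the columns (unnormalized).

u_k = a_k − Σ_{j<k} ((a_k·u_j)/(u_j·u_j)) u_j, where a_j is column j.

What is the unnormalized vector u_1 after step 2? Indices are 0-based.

u_1 = (12/5, -6/5, -4)

Step 1: u_0 = a_0 = (-2, -4, 0).
Step 2: u_1 = a_1 − (1/5)·u_0 = (12/5, -6/5, -4).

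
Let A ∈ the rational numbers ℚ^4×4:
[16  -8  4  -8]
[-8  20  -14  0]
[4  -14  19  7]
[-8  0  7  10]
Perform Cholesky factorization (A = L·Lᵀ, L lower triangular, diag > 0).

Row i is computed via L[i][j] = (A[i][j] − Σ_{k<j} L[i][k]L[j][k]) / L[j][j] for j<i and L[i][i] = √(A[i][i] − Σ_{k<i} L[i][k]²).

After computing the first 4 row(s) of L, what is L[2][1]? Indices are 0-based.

L[2][1] = -3

Step 1: L[0][0] = √(16) = 4.
  L[1][0] = (-8) / L[0][0] = -2.
Step 2: L[1][1] = √(16) = 4.
  L[2][0] = (4) / L[0][0] = 1.
  L[2][1] = (-12) / L[1][1] = -3.
Step 3: L[2][2] = √(9) = 3.
  L[3][0] = (-8) / L[0][0] = -2.
  L[3][1] = (-4) / L[1][1] = -1.
  L[3][2] = (6) / L[2][2] = 2.
Step 4: L[3][3] = √(1) = 1.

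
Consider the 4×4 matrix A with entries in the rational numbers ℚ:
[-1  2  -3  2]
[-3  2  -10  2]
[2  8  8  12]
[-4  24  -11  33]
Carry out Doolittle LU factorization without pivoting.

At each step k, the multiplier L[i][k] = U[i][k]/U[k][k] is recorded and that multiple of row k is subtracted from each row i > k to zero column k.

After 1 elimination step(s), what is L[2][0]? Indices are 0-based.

Step 1: pivot at (0,0) is -1.
  row1 ← row1 − (3)·row0  ⇒  L[1][0]=3, U row1=(0, -4, -1, -4)
  row2 ← row2 − (-2)·row0  ⇒  L[2][0]=-2, U row2=(0, 12, 2, 16)
  row3 ← row3 − (4)·row0  ⇒  L[3][0]=4, U row3=(0, 16, 1, 25)

L[2][0] = -2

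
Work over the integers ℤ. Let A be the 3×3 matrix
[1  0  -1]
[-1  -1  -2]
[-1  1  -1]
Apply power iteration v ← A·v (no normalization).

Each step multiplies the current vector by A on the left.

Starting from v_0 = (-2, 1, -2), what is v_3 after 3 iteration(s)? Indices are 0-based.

v_3 = (-5, 20, -10)

v_0 = (-2, 1, -2).
v_1 = A·v_0 = (0, 5, 5).
v_2 = A·v_1 = (-5, -15, 0).
v_3 = A·v_2 = (-5, 20, -10).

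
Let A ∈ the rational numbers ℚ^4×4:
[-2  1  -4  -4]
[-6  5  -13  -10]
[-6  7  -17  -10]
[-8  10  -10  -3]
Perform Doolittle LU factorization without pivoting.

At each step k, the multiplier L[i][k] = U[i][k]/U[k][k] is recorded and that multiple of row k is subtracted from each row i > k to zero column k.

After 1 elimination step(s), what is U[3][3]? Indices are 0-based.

k=0: U[0][0]=-2
  eliminate (1,0): mult=3, new row 1: (0, 2, -1, 2); set L[1][0]=3
  eliminate (2,0): mult=3, new row 2: (0, 4, -5, 2); set L[2][0]=3
  eliminate (3,0): mult=4, new row 3: (0, 6, 6, 13); set L[3][0]=4

U[3][3] = 13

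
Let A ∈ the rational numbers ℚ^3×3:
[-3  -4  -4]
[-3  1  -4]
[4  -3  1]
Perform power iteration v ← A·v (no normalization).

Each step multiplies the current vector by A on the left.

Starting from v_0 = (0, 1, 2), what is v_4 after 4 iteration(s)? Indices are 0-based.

v_0 = (0, 1, 2).
v_1 = A·v_0 = (-12, -7, -1).
v_2 = A·v_1 = (68, 33, -28).
v_3 = A·v_2 = (-224, -59, 145).
v_4 = A·v_3 = (328, 33, -574).

v_4 = (328, 33, -574)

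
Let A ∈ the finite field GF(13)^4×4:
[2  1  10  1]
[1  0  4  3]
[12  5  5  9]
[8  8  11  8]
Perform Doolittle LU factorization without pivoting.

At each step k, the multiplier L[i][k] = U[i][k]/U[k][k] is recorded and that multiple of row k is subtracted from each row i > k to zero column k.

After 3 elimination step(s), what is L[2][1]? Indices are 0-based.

L[2][1] = 2

Step 1: pivot at (0,0) is 2.
  row1 ← row1 − (7)·row0  ⇒  L[1][0]=7, U row1=(0, 6, 12, 9)
  row2 ← row2 − (6)·row0  ⇒  L[2][0]=6, U row2=(0, 12, 10, 3)
  row3 ← row3 − (4)·row0  ⇒  L[3][0]=4, U row3=(0, 4, 10, 4)
Step 2: pivot at (1,1) is 6.
  row2 ← row2 − (2)·row1  ⇒  L[2][1]=2, U row2=(0, 0, 12, 11)
  row3 ← row3 − (5)·row1  ⇒  L[3][1]=5, U row3=(0, 0, 2, 11)
Step 3: pivot at (2,2) is 12.
  row3 ← row3 − (11)·row2  ⇒  L[3][2]=11, U row3=(0, 0, 0, 7)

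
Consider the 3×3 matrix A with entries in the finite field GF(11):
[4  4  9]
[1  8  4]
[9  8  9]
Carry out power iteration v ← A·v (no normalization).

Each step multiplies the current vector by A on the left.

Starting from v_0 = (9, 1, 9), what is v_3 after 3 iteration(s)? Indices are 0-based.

v_0 = (9, 1, 9).
v_1 = A·v_0 = (0, 9, 5).
v_2 = A·v_1 = (4, 4, 7).
v_3 = A·v_2 = (7, 9, 10).

v_3 = (7, 9, 10)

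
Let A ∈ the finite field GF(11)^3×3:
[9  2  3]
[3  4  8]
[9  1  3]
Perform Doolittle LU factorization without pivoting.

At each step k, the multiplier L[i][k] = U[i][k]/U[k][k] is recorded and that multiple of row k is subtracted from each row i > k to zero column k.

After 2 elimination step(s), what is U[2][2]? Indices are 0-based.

U[2][2] = 1

k=0: U[0][0]=9
  eliminate (1,0): mult=4, new row 1: (0, 7, 7); set L[1][0]=4
  eliminate (2,0): mult=1, new row 2: (0, 10, 0); set L[2][0]=1
k=1: U[1][1]=7
  eliminate (2,1): mult=3, new row 2: (0, 0, 1); set L[2][1]=3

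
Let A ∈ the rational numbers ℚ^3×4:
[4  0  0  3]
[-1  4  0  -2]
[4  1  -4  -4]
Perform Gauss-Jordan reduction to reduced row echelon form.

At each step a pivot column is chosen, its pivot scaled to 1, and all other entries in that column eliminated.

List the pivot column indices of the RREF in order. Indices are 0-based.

pivot columns: 0, 1, 2

step 1: normalize row 0 (÷4) = (1, 0, 0, 3/4)
  row 1: subtract -1×row0 = (0, 4, 0, -5/4)
  row 2: subtract 4×row0 = (0, 1, -4, -7)
step 2: normalize row 1 (÷4) = (0, 1, 0, -5/16)
  row 2: subtract 1×row1 = (0, 0, -4, -107/16)
step 3: normalize row 2 (÷-4) = (0, 0, 1, 107/64)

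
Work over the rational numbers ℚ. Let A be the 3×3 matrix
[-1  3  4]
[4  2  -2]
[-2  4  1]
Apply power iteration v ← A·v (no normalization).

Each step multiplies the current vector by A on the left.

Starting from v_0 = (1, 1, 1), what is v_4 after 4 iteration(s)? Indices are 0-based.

v_4 = (542, 422, 339)

v_0 = (1, 1, 1).
v_1 = A·v_0 = (6, 4, 3).
v_2 = A·v_1 = (18, 26, 7).
v_3 = A·v_2 = (88, 110, 75).
v_4 = A·v_3 = (542, 422, 339).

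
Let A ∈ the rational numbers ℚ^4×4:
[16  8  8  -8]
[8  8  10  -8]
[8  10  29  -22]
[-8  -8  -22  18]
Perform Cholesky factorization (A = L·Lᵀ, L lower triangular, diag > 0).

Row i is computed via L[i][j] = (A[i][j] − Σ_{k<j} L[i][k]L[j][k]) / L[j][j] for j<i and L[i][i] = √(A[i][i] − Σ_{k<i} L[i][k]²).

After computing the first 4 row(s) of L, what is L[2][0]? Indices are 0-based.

Step 1: L[0][0] = √(16) = 4.
  L[1][0] = (8) / L[0][0] = 2.
Step 2: L[1][1] = √(4) = 2.
  L[2][0] = (8) / L[0][0] = 2.
  L[2][1] = (6) / L[1][1] = 3.
Step 3: L[2][2] = √(16) = 4.
  L[3][0] = (-8) / L[0][0] = -2.
  L[3][1] = (-4) / L[1][1] = -2.
  L[3][2] = (-12) / L[2][2] = -3.
Step 4: L[3][3] = √(1) = 1.

L[2][0] = 2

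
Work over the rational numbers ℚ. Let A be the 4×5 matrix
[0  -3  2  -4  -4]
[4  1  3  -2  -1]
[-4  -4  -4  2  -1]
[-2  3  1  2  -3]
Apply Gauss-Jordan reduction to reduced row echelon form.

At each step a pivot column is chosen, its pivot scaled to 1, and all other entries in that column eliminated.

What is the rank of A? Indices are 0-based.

rank = 4

pivot(0,0): swap R0↔R1
pivot(0,0)=4: scale R0 → (1, 1/4, 3/4, -1/2, -1/4)
  clear (2,0): R2 −= (-4)R0 → (0, -3, -1, 0, -2)
  clear (3,0): R3 −= (-2)R0 → (0, 7/2, 5/2, 1, -7/2)
pivot(1,1)=-3: scale R1 → (0, 1, -2/3, 4/3, 4/3)
  clear (0,1): R0 −= (1/4)R1 → (1, 0, 11/12, -5/6, -7/12)
  clear (2,1): R2 −= (-3)R1 → (0, 0, -3, 4, 2)
  clear (3,1): R3 −= (7/2)R1 → (0, 0, 29/6, -11/3, -49/6)
pivot(2,2)=-3: scale R2 → (0, 0, 1, -4/3, -2/3)
  clear (0,2): R0 −= (11/12)R2 → (1, 0, 0, 7/18, 1/36)
  clear (1,2): R1 −= (-2/3)R2 → (0, 1, 0, 4/9, 8/9)
  clear (3,2): R3 −= (29/6)R2 → (0, 0, 0, 25/9, -89/18)
pivot(3,3)=25/9: scale R3 → (0, 0, 0, 1, -89/50)
  clear (0,3): R0 −= (7/18)R3 → (1, 0, 0, 0, 18/25)
  clear (1,3): R1 −= (4/9)R3 → (0, 1, 0, 0, 42/25)
  clear (2,3): R2 −= (-4/3)R3 → (0, 0, 1, 0, -76/25)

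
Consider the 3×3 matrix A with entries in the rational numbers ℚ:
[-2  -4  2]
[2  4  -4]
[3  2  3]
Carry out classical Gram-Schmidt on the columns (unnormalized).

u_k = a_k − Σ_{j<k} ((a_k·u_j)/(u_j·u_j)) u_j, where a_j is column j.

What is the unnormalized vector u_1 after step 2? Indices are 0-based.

Step 1: u_0 = a_0 = (-2, 2, 3).
Step 2: u_1 = a_1 − (22/17)·u_0 = (-24/17, 24/17, -32/17).

u_1 = (-24/17, 24/17, -32/17)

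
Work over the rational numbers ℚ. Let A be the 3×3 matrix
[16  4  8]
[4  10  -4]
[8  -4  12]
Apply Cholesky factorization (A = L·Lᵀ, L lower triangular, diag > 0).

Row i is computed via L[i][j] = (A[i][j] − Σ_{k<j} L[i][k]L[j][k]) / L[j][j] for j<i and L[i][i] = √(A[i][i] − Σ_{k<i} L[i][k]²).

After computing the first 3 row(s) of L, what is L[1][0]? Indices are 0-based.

Step 1: L[0][0] = √(16) = 4.
  L[1][0] = (4) / L[0][0] = 1.
Step 2: L[1][1] = √(9) = 3.
  L[2][0] = (8) / L[0][0] = 2.
  L[2][1] = (-6) / L[1][1] = -2.
Step 3: L[2][2] = √(4) = 2.

L[1][0] = 1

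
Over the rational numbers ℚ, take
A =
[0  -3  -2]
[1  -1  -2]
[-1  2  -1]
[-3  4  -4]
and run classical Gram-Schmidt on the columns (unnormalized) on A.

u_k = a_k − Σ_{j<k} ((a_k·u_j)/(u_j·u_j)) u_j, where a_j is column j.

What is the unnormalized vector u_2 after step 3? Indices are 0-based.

Step 1: u_0 = a_0 = (0, 1, -1, -3).
Step 2: u_1 = a_1 − (-15/11)·u_0 = (-3, 4/11, 7/11, -1/11).
Step 3: u_2 = a_2 − (1)·u_0 − (11/21)·u_1 = (-3/7, -67/21, -1/3, -20/21).

u_2 = (-3/7, -67/21, -1/3, -20/21)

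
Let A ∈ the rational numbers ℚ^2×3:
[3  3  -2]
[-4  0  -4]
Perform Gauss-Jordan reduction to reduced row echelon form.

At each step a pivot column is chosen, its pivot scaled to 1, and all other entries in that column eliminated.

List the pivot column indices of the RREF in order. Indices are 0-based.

pivot(0,0)=3: scale R0 → (1, 1, -2/3)
  clear (1,0): R1 −= (-4)R0 → (0, 4, -20/3)
pivot(1,1)=4: scale R1 → (0, 1, -5/3)
  clear (0,1): R0 −= (1)R1 → (1, 0, 1)

pivot columns: 0, 1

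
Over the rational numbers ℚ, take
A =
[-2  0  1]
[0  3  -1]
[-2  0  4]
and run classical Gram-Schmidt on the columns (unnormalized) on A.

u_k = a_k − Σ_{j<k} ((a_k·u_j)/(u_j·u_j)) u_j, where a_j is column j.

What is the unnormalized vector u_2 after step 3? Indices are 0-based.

Step 1: u_0 = a_0 = (-2, 0, -2).
Step 2: u_1 = a_1 − (0)·u_0 = (0, 3, 0).
Step 3: u_2 = a_2 − (-5/4)·u_0 − (-1/3)·u_1 = (-3/2, 0, 3/2).

u_2 = (-3/2, 0, 3/2)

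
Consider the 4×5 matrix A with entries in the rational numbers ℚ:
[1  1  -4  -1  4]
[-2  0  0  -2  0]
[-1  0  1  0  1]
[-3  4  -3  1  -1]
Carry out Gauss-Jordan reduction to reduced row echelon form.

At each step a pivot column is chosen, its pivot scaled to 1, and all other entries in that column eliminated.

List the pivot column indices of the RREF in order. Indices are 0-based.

pivot columns: 0, 1, 2, 3

[1] R0 /= 1  ⇒  (1, 1, -4, -1, 4)
     R1 -= -2·R0  ⇒  (0, 2, -8, -4, 8)
     R2 -= -1·R0  ⇒  (0, 1, -3, -1, 5)
     R3 -= -3·R0  ⇒  (0, 7, -15, -2, 11)
[2] R1 /= 2  ⇒  (0, 1, -4, -2, 4)
     R0 -= 1·R1  ⇒  (1, 0, 0, 1, 0)
     R2 -= 1·R1  ⇒  (0, 0, 1, 1, 1)
     R3 -= 7·R1  ⇒  (0, 0, 13, 12, -17)
[3] R2 /= 1  ⇒  (0, 0, 1, 1, 1)
     R1 -= -4·R2  ⇒  (0, 1, 0, 2, 8)
     R3 -= 13·R2  ⇒  (0, 0, 0, -1, -30)
[4] R3 /= -1  ⇒  (0, 0, 0, 1, 30)
     R0 -= 1·R3  ⇒  (1, 0, 0, 0, -30)
     R1 -= 2·R3  ⇒  (0, 1, 0, 0, -52)
     R2 -= 1·R3  ⇒  (0, 0, 1, 0, -29)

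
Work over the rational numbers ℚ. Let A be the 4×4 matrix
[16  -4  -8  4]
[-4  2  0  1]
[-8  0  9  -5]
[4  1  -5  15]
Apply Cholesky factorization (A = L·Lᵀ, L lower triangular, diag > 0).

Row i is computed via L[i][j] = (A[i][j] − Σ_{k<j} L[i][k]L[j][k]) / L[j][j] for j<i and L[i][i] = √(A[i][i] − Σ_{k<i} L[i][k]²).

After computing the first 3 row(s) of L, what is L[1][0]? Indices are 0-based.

Step 1: L[0][0] = √(16) = 4.
  L[1][0] = (-4) / L[0][0] = -1.
Step 2: L[1][1] = √(1) = 1.
  L[2][0] = (-8) / L[0][0] = -2.
  L[2][1] = (-2) / L[1][1] = -2.
Step 3: L[2][2] = √(1) = 1.

L[1][0] = -1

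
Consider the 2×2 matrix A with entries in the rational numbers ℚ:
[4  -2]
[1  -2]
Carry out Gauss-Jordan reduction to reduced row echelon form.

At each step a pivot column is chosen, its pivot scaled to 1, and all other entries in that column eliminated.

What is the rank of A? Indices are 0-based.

rank = 2

pivot(0,0)=4: scale R0 → (1, -1/2)
  clear (1,0): R1 −= (1)R0 → (0, -3/2)
pivot(1,1)=-3/2: scale R1 → (0, 1)
  clear (0,1): R0 −= (-1/2)R1 → (1, 0)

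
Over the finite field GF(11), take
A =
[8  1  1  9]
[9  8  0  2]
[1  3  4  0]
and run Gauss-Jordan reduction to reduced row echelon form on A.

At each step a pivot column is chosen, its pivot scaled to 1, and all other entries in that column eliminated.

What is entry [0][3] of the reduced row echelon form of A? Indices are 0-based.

pivot(0,0)=8: scale R0 → (1, 7, 7, 8)
  clear (1,0): R1 −= (9)R0 → (0, 0, 3, 7)
  clear (2,0): R2 −= (1)R0 → (0, 7, 8, 3)
pivot(1,1): swap R1↔R2
pivot(1,1)=7: scale R1 → (0, 1, 9, 2)
  clear (0,1): R0 −= (7)R1 → (1, 0, 10, 5)
pivot(2,2)=3: scale R2 → (0, 0, 1, 6)
  clear (0,2): R0 −= (10)R2 → (1, 0, 0, 0)
  clear (1,2): R1 −= (9)R2 → (0, 1, 0, 3)

M[0][3] = 0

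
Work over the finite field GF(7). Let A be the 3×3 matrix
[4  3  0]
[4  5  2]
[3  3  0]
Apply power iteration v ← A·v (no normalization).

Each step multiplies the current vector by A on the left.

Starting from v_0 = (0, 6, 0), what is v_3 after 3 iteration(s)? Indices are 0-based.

v_3 = (1, 0, 0)

v_0 = (0, 6, 0).
v_1 = A·v_0 = (4, 2, 4).
v_2 = A·v_1 = (1, 6, 4).
v_3 = A·v_2 = (1, 0, 0).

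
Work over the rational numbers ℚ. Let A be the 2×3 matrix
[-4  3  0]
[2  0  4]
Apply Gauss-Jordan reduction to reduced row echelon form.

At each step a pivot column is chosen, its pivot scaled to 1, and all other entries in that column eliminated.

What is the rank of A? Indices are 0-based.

rank = 2

step 1: normalize row 0 (÷-4) = (1, -3/4, 0)
  row 1: subtract 2×row0 = (0, 3/2, 4)
step 2: normalize row 1 (÷3/2) = (0, 1, 8/3)
  row 0: subtract -3/4×row1 = (1, 0, 2)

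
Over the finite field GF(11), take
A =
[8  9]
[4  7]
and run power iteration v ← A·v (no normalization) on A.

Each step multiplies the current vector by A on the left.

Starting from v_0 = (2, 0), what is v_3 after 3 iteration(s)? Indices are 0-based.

v_0 = (2, 0).
v_1 = A·v_0 = (5, 8).
v_2 = A·v_1 = (2, 10).
v_3 = A·v_2 = (7, 1).

v_3 = (7, 1)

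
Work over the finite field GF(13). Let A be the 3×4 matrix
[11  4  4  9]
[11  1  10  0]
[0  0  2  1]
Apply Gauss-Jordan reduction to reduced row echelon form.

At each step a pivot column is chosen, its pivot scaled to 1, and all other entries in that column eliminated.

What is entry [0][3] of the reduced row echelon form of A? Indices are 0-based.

M[0][3] = 11

step 1: normalize row 0 (÷11) = (1, 11, 11, 2)
  row 1: subtract 11×row0 = (0, 10, 6, 4)
step 2: normalize row 1 (÷10) = (0, 1, 11, 3)
  row 0: subtract 11×row1 = (1, 0, 7, 8)
step 3: normalize row 2 (÷2) = (0, 0, 1, 7)
  row 0: subtract 7×row2 = (1, 0, 0, 11)
  row 1: subtract 11×row2 = (0, 1, 0, 4)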